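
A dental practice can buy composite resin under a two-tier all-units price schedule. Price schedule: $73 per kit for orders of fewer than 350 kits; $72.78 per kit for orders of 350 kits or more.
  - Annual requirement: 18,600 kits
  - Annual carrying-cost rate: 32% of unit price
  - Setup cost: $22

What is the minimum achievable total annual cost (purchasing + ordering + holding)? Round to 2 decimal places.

H₁ = 32%×$73 = $23.3600;  H₂ = 32%×$72.78 = $23.2896
EOQ₁ = √(2×18,600×22/23.3600) = 187.17  (< 350, feasible at tier 1)
EOQ₂ = √(2×18,600×22/23.2896) = 187.46  (< 350 → use Q = 350 at tier-2 price)
TC(tier 1 (EOQ₁), Q≈187.2) = $1,362,172.39
TC(tier 2, Q≈350.0) = $1,358,952.82
Minimum at tier 2: $1,358,952.82

$1,358,952.82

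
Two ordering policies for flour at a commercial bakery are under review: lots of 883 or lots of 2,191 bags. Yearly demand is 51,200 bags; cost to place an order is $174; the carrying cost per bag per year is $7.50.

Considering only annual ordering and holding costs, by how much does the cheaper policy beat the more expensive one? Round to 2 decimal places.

TC(Q) = (D/Q)S + (Q/2)H
TC(883) = (51,200/883)×174 + (883/2)×7.5 = $13,400.49
TC(2,191) = (51,200/2,191)×174 + (2,191/2)×7.5 = $12,282.34
|ΔTC| = |$13,400.49 − $12,282.34| = $1,118.15

$1,118.15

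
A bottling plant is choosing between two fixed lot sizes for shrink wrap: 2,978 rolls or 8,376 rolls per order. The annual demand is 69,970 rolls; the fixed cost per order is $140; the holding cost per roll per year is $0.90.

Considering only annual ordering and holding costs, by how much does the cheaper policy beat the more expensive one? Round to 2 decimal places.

For each Q, cost = (D/Q)·S + (Q/2)·H.
TC(2,978) = (69,970/2,978)×140 + (2,978/2)×0.9 = $4,629.49
TC(8,376) = (69,970/8,376)×140 + (8,376/2)×0.9 = $4,938.71
|ΔTC| = |$4,629.49 − $4,938.71| = $309.22

$309.22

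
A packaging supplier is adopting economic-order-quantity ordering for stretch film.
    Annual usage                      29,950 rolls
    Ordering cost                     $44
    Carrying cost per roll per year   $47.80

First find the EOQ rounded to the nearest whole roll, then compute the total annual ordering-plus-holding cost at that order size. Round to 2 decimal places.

$11,224.16

Q* = √(2·D·S / H) = √(2·29,950·44 / 47.8) = √55,138.1 ≈ 234.81 → Q = 235 rolls
Orders/yr = 29,950/235 = 127.447; ordering cost = 127.447 × $44 = $5,607.66
Average inventory = 235/2 = 117.5; holding cost = 117.5 × $47.8 = $5,616.50
Total = $5,607.66 + $5,616.50 = $11,224.16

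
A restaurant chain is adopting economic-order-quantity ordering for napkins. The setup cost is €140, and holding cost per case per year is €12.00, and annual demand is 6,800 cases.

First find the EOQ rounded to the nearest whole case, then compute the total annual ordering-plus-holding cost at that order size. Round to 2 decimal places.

2DS/H = 2·6,800·140/12 = 158,666.67
EOQ = √158,666.67 ≈ 398.33 → Q = 398 cases
Annual ordering cost = (D/Q)·S = (6,800/398) × 140 = €2,391.96
Annual holding cost  = (Q/2)·H = (398/2) × 12 = €2,388.00
Total = €2,391.96 + €2,388.00 = €4,779.96

€4,779.96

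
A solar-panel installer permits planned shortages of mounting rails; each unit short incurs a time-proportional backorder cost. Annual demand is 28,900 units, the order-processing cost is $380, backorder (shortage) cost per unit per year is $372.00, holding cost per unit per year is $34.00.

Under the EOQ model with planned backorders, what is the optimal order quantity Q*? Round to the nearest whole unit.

840 units

Basic EOQ = √(2·28,900·380/34) = 803.741
Backorder adjustment √((H+b)/b) = √((34+372)/372) = 1.0447
Q* = 803.741 × 1.0447 ≈ 839.67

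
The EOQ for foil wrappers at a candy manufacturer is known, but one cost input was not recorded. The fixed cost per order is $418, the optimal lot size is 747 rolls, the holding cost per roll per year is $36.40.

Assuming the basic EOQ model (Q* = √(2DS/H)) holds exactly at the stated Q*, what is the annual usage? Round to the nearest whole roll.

From Q* = √(2DS/H) ⇒ Q*² = 2DS/H.
D = Q²H / (2S) = 747² × 36.4 / (2 × 418) = 24,296.09

24,296 rolls per year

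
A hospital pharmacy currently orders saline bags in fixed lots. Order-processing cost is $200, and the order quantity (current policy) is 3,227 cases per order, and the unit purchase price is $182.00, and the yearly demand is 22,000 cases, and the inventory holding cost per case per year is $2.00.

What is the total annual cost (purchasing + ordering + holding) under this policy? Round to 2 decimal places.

Annual ordering cost = (D/Q)·S = (22,000/3,227) × 200 = $1,363.50
Annual holding cost  = (Q/2)·H = (3,227/2) × 2 = $3,227.00
Purchase cost = D·C = 22,000 × 182 = $4,004,000.00
Total = $1,363.50 + $3,227.00 + $4,004,000.00 = $4,008,590.50

$4,008,590.50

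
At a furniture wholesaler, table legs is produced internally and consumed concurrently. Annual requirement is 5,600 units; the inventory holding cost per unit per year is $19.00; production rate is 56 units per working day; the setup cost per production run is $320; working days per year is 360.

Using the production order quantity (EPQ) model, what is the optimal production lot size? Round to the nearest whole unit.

511 units

d = 5,600/360 = 15.5556 units/day;  effective holding cost H(1 − d/p) = 19·(1 − 15.5556/56) = 13.72222
Q* = √(2DS / H_eff) = √(2·5,600·320 / 13.72222) ≈ 511.06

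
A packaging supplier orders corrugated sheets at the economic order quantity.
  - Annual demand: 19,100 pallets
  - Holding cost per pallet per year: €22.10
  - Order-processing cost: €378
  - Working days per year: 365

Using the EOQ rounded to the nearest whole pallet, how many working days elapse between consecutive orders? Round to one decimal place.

Q* = √(2·D·S / H) = √(2·19,100·378 / 22.1) = √653,375.6 ≈ 808.32 → Q = 808 pallets
Days between orders = 365 / (D/Q) = 365 / 23.639 ≈ 15.441

15.4 days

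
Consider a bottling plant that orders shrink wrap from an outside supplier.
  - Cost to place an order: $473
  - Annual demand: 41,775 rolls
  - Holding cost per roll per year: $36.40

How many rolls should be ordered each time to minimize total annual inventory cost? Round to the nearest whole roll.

1,042 rolls

2DS/H = 2·41,775·473/36.4 = 1,085,690.93
EOQ = √1,085,690.93 ≈ 1,041.96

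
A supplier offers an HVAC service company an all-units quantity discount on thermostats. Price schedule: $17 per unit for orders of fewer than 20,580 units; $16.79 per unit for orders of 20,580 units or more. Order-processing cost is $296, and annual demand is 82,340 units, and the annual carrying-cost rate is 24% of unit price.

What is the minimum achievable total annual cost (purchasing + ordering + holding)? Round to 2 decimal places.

$1,413,882.51

H₁ = 24%×$17 = $4.0800;  H₂ = 24%×$16.79 = $4.0296
EOQ₁ = √(2×82,340×296/4.0800) = 3,456.50  (< 20,580, feasible at tier 1)
EOQ₂ = √(2×82,340×296/4.0296) = 3,478.05  (< 20,580 → use Q = 20,580 at tier-2 price)
TC(tier 1 (EOQ₁), Q≈3,456.5) = $1,413,882.51
TC(tier 2, Q≈20,580.0) = $1,425,137.47
Minimum at tier 1 (EOQ₁): $1,413,882.51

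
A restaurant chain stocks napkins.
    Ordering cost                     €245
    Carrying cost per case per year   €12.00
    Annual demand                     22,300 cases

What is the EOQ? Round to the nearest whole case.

Optimal lot size Q* = (2 × 22,300 × €245 / €12)^½ ≈ 954.24

954 cases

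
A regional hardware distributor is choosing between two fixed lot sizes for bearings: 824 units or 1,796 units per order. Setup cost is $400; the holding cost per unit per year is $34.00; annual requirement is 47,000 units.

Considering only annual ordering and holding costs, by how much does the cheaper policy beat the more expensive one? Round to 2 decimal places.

TC(Q) = (D/Q)S + (Q/2)H
TC(824) = (47,000/824)×400 + (824/2)×34 = $36,823.53
TC(1,796) = (47,000/1,796)×400 + (1,796/2)×34 = $40,999.71
Lots of 824 are cheaper by $4,176.17.

$4,176.17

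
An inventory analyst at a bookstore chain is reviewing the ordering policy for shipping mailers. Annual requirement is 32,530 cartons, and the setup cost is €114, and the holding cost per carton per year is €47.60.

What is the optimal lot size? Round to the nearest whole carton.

Optimal lot size Q* = (2 × 32,530 × €114 / €47.6)^½ ≈ 394.74

395 cartons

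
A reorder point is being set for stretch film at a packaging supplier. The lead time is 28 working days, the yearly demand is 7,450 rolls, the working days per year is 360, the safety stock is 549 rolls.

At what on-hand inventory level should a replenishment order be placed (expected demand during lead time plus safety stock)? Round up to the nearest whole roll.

1,129 rolls

Daily demand d = 7,450 / 360 = 20.694 rolls/day
Demand during lead time = 20.694 × 28 = 579.44
Reorder point = 579.44 + 549 = 1,128.44 → round up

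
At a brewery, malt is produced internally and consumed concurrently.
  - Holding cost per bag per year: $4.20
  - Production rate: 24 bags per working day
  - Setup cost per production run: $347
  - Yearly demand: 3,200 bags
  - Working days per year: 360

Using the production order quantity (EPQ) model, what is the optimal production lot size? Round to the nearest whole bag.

d = 3,200/360 = 8.8889 bags/day;  effective holding cost H(1 − d/p) = 4.2·(1 − 8.8889/24) = 2.64444
Q* = √(2DS / H_eff) = √(2·3,200·347 / 2.64444) ≈ 916.41

916 bags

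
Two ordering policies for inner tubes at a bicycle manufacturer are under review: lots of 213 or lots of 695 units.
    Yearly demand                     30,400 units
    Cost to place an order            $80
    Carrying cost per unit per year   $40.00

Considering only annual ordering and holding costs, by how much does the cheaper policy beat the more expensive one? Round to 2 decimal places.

TC(Q) = (D/Q)S + (Q/2)H
TC(213) = (30,400/213)×80 + (213/2)×40 = $15,677.84
TC(695) = (30,400/695)×80 + (695/2)×40 = $17,399.28
|ΔTC| = |$15,677.84 − $17,399.28| = $1,721.44

$1,721.44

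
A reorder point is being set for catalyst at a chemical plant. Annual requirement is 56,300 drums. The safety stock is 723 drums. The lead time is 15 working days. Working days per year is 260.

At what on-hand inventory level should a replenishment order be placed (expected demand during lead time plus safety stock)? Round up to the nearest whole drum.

3,972 drums

Daily demand d = 56,300 / 260 = 216.538 drums/day
Demand during lead time = 216.538 × 15 = 3,248.08
Reorder point = 3,248.08 + 723 = 3,971.08 → round up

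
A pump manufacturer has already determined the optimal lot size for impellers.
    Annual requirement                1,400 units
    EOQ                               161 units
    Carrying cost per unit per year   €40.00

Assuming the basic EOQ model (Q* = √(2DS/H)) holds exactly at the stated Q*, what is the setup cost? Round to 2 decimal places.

€370.30

Since Q* = (2DS/H)^½, squaring gives Q*²·H = 2DS.
S = Q²H / (2D) = 161² × 40 / (2 × 1,400) = 370.3000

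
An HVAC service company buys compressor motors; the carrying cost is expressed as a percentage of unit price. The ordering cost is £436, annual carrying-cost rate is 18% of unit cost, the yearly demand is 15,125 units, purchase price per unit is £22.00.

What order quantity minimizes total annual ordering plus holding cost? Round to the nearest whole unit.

Holding cost per unit per year: H = 18% × £22 = £3.9600
Q* = √(2·D·S / H) = √(2·15,125·436 / 3.96) = √3,330,555.6 ≈ 1,824.98

1,825 units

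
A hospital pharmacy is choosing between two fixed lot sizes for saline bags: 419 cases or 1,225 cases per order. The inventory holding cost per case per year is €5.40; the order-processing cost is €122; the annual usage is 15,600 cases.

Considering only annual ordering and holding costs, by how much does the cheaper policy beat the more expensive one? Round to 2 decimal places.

€812.41

For each Q, cost = (D/Q)·S + (Q/2)·H.
TC(419) = (15,600/419)×122 + (419/2)×5.4 = €5,673.54
TC(1,225) = (15,600/1,225)×122 + (1,225/2)×5.4 = €4,861.13
|ΔTC| = |€5,673.54 − €4,861.13| = €812.41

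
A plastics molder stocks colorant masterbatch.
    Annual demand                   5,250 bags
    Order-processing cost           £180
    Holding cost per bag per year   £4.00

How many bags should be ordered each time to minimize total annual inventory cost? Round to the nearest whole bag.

687 bags

EOQ = √(2DS/H) = √(2 × 5,250 × 180 / 4)
    = √(472,500.00) ≈ 687.39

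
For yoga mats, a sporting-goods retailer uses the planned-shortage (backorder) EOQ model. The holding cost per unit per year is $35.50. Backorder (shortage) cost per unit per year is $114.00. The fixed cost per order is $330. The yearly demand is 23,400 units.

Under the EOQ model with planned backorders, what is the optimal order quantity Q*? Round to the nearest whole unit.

755 units

Q* = √(2DS/H) · √((H + b)/b)
   = √(2 × 23,400 × 330 / 35.5) · √((35.5 + 114) / 114)
   = 659.577 × 1.1452 ≈ 755.33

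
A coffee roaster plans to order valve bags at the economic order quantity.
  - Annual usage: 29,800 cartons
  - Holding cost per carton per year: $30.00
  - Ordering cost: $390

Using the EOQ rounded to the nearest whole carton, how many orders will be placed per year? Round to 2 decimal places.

Q* = √(2·D·S / H) = √(2·29,800·390 / 30) = √774,800.0 ≈ 880.23 → Q = 880
Orders per year = D/Q = 29,800 / 880 = 33.864

33.86 orders per year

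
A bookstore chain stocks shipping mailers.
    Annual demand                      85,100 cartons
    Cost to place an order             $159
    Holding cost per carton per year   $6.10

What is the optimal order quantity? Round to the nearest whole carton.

EOQ = √(2DS/H) = √(2 × 85,100 × 159 / 6.1)
    = √(4,436,360.66) ≈ 2,106.27

2,106 cartons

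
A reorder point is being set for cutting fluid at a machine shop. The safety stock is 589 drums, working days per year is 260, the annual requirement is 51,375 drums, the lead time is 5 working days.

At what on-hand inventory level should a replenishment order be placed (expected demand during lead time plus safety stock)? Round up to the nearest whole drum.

Daily demand d = 51,375 / 260 = 197.596 drums/day
Demand during lead time = 197.596 × 5 = 987.98
Reorder point = 987.98 + 589 = 1,576.98 → round up

1,577 drums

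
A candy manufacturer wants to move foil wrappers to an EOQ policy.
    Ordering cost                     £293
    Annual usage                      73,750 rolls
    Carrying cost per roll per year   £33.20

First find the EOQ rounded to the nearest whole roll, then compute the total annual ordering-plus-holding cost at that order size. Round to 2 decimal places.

£37,879.03

EOQ = √(2DS/H) = √(2 × 73,750 × 293 / 33.2)
    = √(1,301,731.93) ≈ 1,140.93 → Q = 1,141 rolls
Ordering: D/Q × S = 73,750/1,141 × £293 = £18,938.43
Holding:  Q/2 × H = 1,141/2 × £33.2 = £18,940.60
Total = £18,938.43 + £18,940.60 = £37,879.03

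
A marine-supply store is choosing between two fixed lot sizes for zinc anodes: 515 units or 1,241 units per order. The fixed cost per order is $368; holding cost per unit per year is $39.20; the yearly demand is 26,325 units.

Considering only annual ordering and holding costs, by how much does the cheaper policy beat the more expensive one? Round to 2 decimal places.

$3,225.01

TC(Q) = (D/Q)S + (Q/2)H
TC(515) = (26,325/515)×368 + (515/2)×39.2 = $28,904.87
TC(1,241) = (26,325/1,241)×368 + (1,241/2)×39.2 = $32,129.89
Lots of 515 are cheaper by $3,225.01.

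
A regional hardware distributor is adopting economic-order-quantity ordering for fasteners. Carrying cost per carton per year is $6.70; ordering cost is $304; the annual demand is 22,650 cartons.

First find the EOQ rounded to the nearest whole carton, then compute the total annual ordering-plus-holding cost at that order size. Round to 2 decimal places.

$9,605.57

Q* = √(2·D·S / H) = √(2·22,650·304 / 6.7) = √2,055,403.0 ≈ 1,433.67 → Q = 1,434 cartons
Annual ordering cost = (D/Q)·S = (22,650/1,434) × 304 = $4,801.67
Annual holding cost  = (Q/2)·H = (1,434/2) × 6.7 = $4,803.90
Total = $4,801.67 + $4,803.90 = $9,605.57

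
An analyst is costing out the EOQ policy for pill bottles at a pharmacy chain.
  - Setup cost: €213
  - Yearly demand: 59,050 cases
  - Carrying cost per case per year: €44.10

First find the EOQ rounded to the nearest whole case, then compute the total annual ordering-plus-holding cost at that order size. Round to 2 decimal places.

€33,306.89

Q* = √(2·D·S / H) = √(2·59,050·213 / 44.1) = √570,415.0 ≈ 755.26 → Q = 755 cases
Orders/yr = 59,050/755 = 78.212; ordering cost = 78.212 × €213 = €16,659.14
Average inventory = 755/2 = 377.5; holding cost = 377.5 × €44.1 = €16,647.75
Total = €16,659.14 + €16,647.75 = €33,306.89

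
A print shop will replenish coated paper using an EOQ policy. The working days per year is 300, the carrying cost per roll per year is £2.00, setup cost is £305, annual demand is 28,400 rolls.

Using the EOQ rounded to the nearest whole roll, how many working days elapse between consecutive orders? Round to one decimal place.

Optimal lot size Q* = (2 × 28,400 × £305 / £2)^½ ≈ 2,943.13 → Q = 2,943 rolls
Days between orders = 300 / (D/Q) = 300 / 9.650 ≈ 31.088

31.1 days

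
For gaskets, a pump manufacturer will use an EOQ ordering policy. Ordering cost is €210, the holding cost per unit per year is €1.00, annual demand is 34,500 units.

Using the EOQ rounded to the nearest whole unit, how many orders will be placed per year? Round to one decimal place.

Optimal lot size Q* = (2 × 34,500 × €210 / €1)^½ ≈ 3,806.57 → Q = 3,807
Orders per year = D/Q = 34,500 / 3,807 = 9.062

9.1 orders per year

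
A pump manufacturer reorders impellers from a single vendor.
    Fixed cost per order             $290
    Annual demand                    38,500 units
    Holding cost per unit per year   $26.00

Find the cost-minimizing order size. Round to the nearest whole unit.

EOQ = √(2DS/H) = √(2 × 38,500 × 290 / 26)
    = √(858,846.15) ≈ 926.74

927 units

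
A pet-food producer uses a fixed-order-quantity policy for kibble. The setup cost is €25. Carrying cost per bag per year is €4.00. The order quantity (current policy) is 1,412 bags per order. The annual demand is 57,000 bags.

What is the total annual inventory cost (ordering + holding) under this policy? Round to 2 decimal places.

Ordering: D/Q × S = 57,000/1,412 × €25 = €1,009.21
Holding:  Q/2 × H = 1,412/2 × €4 = €2,824.00
Total = €1,009.21 + €2,824.00 = €3,833.21

€3,833.21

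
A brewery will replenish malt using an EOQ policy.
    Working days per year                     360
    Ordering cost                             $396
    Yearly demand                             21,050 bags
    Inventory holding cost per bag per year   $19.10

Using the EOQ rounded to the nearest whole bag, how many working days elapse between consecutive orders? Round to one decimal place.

Q* = √(2·D·S / H) = √(2·21,050·396 / 19.1) = √872,858.6 ≈ 934.27 → Q = 934 bags
Days between orders = 360 / (D/Q) = 360 / 22.537 ≈ 15.973

16.0 days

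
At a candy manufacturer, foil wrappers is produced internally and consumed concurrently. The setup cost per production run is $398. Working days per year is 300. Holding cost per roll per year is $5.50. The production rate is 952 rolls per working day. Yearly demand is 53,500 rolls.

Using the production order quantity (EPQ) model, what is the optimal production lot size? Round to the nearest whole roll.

Daily demand d = 53,500/300 = 178.333; p = 952; 1 − d/p = 0.81268
EPQ = √(2DS / (H(1 − d/p)))
    = √(2 × 53,500 × 398 / (5.5 × 0.81268)) ≈ 3,086.69

3,087 rolls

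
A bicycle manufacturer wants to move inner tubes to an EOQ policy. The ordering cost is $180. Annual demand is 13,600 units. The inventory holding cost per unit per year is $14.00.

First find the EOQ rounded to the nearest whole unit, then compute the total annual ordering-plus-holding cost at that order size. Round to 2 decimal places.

$8,279.13

2DS/H = 2·13,600·180/14 = 349,714.29
EOQ = √349,714.29 ≈ 591.37 → Q = 591 units
Orders/yr = 13,600/591 = 23.012; ordering cost = 23.012 × $180 = $4,142.13
Average inventory = 591/2 = 295.5; holding cost = 295.5 × $14 = $4,137.00
Total = $4,142.13 + $4,137.00 = $8,279.13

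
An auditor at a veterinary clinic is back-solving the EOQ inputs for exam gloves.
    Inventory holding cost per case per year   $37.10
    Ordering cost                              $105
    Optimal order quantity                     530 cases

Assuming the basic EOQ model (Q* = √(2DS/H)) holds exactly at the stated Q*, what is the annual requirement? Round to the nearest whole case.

EOQ relation: Q² = 2DS/H, so rearrange for the unknown.
D = Q²H / (2S) = 530² × 37.1 / (2 × 105) = 49,625.67

49,626 cases per year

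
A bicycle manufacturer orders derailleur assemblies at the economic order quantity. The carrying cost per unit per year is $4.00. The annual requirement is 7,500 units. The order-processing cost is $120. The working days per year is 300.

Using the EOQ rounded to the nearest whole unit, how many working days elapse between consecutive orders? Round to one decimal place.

26.8 days

2DS/H = 2·7,500·120/4 = 450,000.00
EOQ = √450,000.00 ≈ 670.82 → Q = 671 units
Days between orders = 300 / (D/Q) = 300 / 11.177 ≈ 26.840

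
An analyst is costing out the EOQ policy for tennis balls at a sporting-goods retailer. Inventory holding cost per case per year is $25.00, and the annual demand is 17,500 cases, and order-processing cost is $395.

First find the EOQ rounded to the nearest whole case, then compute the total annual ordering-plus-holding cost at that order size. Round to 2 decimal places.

Optimal lot size Q* = (2 × 17,500 × $395 / $25)^½ ≈ 743.64 → Q = 744 cases
Ordering: D/Q × S = 17,500/744 × $395 = $9,290.99
Holding:  Q/2 × H = 744/2 × $25 = $9,300.00
Total = $9,290.99 + $9,300.00 = $18,590.99

$18,590.99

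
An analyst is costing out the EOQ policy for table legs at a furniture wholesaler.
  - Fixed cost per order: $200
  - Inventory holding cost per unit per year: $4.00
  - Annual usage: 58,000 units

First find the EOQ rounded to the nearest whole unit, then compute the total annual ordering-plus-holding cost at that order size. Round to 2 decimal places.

Optimal lot size Q* = (2 × 58,000 × $200 / $4)^½ ≈ 2,408.32 → Q = 2,408 units
Ordering: D/Q × S = 58,000/2,408 × $200 = $4,817.28
Holding:  Q/2 × H = 2,408/2 × $4 = $4,816.00
Total = $4,817.28 + $4,816.00 = $9,633.28

$9,633.28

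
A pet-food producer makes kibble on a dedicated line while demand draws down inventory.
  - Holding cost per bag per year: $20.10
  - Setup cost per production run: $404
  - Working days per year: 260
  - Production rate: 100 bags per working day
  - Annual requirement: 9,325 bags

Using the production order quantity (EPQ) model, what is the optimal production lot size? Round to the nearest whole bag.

Daily demand d = 9,325/260 = 35.865; p = 100; 1 − d/p = 0.64135
EPQ = √(2DS / (H(1 − d/p)))
    = √(2 × 9,325 × 404 / (20.1 × 0.64135)) ≈ 764.51

765 bags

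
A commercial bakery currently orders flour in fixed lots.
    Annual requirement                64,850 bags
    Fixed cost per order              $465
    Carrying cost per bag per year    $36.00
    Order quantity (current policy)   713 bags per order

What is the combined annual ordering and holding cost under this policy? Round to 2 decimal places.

Annual ordering cost = (D/Q)·S = (64,850/713) × 465 = $42,293.48
Annual holding cost  = (Q/2)·H = (713/2) × 36 = $12,834.00
Total = $42,293.48 + $12,834.00 = $55,127.48

$55,127.48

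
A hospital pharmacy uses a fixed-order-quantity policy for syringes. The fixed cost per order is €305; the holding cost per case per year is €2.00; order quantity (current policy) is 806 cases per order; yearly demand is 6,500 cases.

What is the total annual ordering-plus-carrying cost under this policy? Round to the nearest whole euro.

€3,266

Ordering: D/Q × S = 6,500/806 × €305 = €2,459.68
Holding:  Q/2 × H = 806/2 × €2 = €806.00
Total = €2,459.68 + €806.00 = €3,265.68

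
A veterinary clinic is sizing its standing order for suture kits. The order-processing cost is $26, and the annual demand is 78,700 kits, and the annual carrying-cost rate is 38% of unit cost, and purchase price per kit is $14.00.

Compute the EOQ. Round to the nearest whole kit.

877 kits

Carrying cost H = $14 × 38% = $5.3200/kit/yr
Optimal lot size Q* = (2 × 78,700 × $26 / $5.32)^½ ≈ 877.07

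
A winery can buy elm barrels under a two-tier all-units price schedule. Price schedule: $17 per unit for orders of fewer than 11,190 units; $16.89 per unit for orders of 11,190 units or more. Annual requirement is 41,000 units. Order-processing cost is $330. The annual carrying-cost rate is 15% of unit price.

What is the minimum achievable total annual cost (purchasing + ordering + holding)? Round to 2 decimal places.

H₁ = 15%×$17 = $2.5500;  H₂ = 15%×$16.89 = $2.5335
EOQ₁ = √(2×41,000×330/2.5500) = 3,257.57  (< 11,190, feasible at tier 1)
EOQ₂ = √(2×41,000×330/2.5335) = 3,268.16  (< 11,190 → use Q = 11,190 at tier-2 price)
TC(tier 1 (EOQ₁), Q≈3,257.6) = $705,306.80
TC(tier 2, Q≈11,190.0) = $707,874.05
Minimum at tier 1 (EOQ₁): $705,306.80

$705,306.80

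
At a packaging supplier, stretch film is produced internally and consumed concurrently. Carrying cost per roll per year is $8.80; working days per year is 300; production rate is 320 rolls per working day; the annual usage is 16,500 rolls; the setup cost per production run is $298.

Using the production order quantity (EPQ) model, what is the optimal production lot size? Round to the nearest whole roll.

1,162 rolls

d = 16,500/300 = 55.0000 rolls/day;  effective holding cost H(1 − d/p) = 8.8·(1 − 55.0000/320) = 7.28750
Q* = √(2DS / H_eff) = √(2·16,500·298 / 7.28750) ≈ 1,161.65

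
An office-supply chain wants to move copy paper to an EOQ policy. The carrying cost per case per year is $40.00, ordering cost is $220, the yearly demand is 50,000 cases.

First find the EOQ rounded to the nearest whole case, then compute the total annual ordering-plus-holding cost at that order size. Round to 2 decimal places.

Optimal lot size Q* = (2 × 50,000 × $220 / $40)^½ ≈ 741.62 → Q = 742 cases
Orders/yr = 50,000/742 = 67.385; ordering cost = 67.385 × $220 = $14,824.80
Average inventory = 742/2 = 371; holding cost = 371 × $40 = $14,840.00
Total = $14,824.80 + $14,840.00 = $29,664.80

$29,664.80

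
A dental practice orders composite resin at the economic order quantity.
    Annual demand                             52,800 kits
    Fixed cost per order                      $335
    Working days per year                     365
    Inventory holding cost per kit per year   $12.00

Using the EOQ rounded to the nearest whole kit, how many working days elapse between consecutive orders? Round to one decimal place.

Q* = √(2·D·S / H) = √(2·52,800·335 / 12) = √2,948,000.0 ≈ 1,716.97 → Q = 1,717 kits
T = Q/D × 365 days = 1,717/52,800 × 365 = 11.869 days

11.9 days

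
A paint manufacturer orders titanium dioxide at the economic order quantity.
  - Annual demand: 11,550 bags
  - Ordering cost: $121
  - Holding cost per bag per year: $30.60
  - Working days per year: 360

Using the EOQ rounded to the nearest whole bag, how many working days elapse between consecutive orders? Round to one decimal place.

9.4 days

Optimal lot size Q* = (2 × 11,550 × $121 / $30.6)^½ ≈ 302.23 → Q = 302 bags
T = Q/D × 360 days = 302/11,550 × 360 = 9.413 days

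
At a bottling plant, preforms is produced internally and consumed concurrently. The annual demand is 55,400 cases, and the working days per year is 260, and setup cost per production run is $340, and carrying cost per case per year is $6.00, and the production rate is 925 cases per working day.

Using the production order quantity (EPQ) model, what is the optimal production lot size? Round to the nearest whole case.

Daily demand d = 55,400/260 = 213.077; p = 925; 1 − d/p = 0.76965
EPQ = √(2DS / (H(1 − d/p)))
    = √(2 × 55,400 × 340 / (6 × 0.76965)) ≈ 2,856.20

2,856 cases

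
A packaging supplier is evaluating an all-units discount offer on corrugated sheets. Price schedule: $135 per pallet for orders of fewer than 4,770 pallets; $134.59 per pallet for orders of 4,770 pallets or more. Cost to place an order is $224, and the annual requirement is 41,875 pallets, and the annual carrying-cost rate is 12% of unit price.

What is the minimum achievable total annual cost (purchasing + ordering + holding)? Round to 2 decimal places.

$5,670,558.07

H₁ = 12%×$135 = $16.2000;  H₂ = 12%×$134.59 = $16.1508
EOQ₁ = √(2×41,875×224/16.2000) = 1,076.12  (< 4,770, feasible at tier 1)
EOQ₂ = √(2×41,875×224/16.1508) = 1,077.75  (< 4,770 → use Q = 4,770 at tier-2 price)
TC(tier 1 (EOQ₁), Q≈1,076.1) = $5,670,558.07
TC(tier 2, Q≈4,770.0) = $5,676,442.37
Minimum at tier 1 (EOQ₁): $5,670,558.07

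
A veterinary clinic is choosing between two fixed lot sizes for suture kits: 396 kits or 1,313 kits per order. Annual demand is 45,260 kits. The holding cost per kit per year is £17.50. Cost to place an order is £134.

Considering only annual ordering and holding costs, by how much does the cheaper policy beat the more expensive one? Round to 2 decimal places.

TC(Q) = (D/Q)S + (Q/2)H
TC(396) = (45,260/396)×134 + (396/2)×17.5 = £18,780.25
TC(1,313) = (45,260/1,313)×134 + (1,313/2)×17.5 = £16,107.82
|ΔTC| = |£18,780.25 − £16,107.82| = £2,672.43

£2,672.43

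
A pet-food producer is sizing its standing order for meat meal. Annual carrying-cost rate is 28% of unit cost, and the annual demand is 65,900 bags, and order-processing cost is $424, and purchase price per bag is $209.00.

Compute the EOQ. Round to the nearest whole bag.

977 bags

H = i·C = 0.28 × $209 = $58.5200 per bag-year
EOQ = √(2DS/H) = √(2 × 65,900 × 424 / 58.52)
    = √(954,941.90) ≈ 977.21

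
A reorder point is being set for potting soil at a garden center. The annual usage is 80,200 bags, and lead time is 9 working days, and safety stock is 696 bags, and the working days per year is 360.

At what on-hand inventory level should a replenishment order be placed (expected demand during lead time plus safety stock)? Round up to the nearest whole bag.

Daily demand d = 80,200 / 360 = 222.778 bags/day
Demand during lead time = 222.778 × 9 = 2,005.00
Reorder point = 2,005.00 + 696 = 2,701.00 → round up

2,701 bags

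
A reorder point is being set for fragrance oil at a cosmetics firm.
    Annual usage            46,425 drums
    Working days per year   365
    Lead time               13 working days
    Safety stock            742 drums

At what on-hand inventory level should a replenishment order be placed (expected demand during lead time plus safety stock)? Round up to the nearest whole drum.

2,396 drums

Daily demand d = 46,425 / 365 = 127.192 drums/day
Demand during lead time = 127.192 × 13 = 1,653.49
Reorder point = 1,653.49 + 742 = 2,395.49 → round up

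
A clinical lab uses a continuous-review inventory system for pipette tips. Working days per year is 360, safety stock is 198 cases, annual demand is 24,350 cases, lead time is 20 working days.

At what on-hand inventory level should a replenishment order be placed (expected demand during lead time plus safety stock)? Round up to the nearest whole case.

Daily demand d = 24,350 / 360 = 67.639 cases/day
Demand during lead time = 67.639 × 20 = 1,352.78
Reorder point = 1,352.78 + 198 = 1,550.78 → round up

1,551 cases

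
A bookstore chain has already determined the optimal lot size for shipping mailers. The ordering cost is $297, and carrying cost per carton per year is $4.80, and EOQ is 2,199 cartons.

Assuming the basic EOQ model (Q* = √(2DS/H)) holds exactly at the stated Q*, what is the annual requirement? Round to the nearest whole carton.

39,076 cartons per year

From Q* = √(2DS/H) ⇒ Q*² = 2DS/H.
D = Q²H / (2S) = 2,199² × 4.8 / (2 × 297) = 39,075.56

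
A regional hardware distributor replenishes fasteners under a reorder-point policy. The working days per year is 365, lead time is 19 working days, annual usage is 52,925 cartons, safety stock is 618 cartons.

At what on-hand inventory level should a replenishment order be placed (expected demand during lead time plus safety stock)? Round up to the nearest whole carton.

Daily demand d = 52,925 / 365 = 145.000 cartons/day
Demand during lead time = 145.000 × 19 = 2,755.00
Reorder point = 2,755.00 + 618 = 3,373.00 → round up

3,373 cartons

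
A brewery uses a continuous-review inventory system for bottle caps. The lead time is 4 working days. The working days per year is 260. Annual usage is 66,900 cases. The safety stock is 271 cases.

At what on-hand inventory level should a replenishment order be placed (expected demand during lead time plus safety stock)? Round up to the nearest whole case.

1,301 cases

Daily demand d = 66,900 / 260 = 257.308 cases/day
Demand during lead time = 257.308 × 4 = 1,029.23
Reorder point = 1,029.23 + 271 = 1,300.23 → round up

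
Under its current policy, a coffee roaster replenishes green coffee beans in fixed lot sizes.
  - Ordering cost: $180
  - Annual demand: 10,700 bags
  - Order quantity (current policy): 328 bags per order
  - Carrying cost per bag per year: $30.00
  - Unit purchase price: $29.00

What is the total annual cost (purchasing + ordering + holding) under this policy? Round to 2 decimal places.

$321,091.95

Ordering: D/Q × S = 10,700/328 × $180 = $5,871.95
Holding:  Q/2 × H = 328/2 × $30 = $4,920.00
Purchase cost = D·C = 10,700 × 29 = $310,300.00
Total = $5,871.95 + $4,920.00 + $310,300.00 = $321,091.95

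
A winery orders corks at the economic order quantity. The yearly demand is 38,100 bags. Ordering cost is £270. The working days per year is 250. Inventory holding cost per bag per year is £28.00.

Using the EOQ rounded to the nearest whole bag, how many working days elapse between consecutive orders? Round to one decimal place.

Optimal lot size Q* = (2 × 38,100 × £270 / £28)^½ ≈ 857.20 → Q = 857 bags
Days between orders = 250 / (D/Q) = 250 / 44.457 ≈ 5.623

5.6 days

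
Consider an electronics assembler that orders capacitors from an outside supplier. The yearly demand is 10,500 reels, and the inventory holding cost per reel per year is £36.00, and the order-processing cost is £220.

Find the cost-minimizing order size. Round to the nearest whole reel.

EOQ = √(2DS/H) = √(2 × 10,500 × 220 / 36)
    = √(128,333.33) ≈ 358.24

358 reels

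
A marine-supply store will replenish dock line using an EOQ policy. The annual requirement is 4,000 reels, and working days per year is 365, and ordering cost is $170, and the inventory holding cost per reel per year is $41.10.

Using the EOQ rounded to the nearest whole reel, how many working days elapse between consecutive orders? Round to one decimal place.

16.6 days

EOQ = √(2DS/H) = √(2 × 4,000 × 170 / 41.1)
    = √(33,090.02) ≈ 181.91 → Q = 182 reels
Days between orders = 365 / (D/Q) = 365 / 21.978 ≈ 16.608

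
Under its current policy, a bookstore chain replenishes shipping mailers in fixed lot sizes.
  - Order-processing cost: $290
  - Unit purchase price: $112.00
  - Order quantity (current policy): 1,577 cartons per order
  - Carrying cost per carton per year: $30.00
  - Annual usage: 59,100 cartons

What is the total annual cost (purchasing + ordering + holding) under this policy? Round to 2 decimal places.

Orders/yr = 59,100/1,577 = 37.476; ordering cost = 37.476 × $290 = $10,868.10
Average inventory = 1,577/2 = 788.5; holding cost = 788.5 × $30 = $23,655.00
Purchase cost = D·C = 59,100 × 112 = $6,619,200.00
Total = $10,868.10 + $23,655.00 + $6,619,200.00 = $6,653,723.10

$6,653,723.10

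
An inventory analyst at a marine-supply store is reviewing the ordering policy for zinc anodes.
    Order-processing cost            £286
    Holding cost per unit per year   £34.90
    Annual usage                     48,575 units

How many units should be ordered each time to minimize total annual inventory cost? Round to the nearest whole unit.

EOQ = √(2DS/H) = √(2 × 48,575 × 286 / 34.9)
    = √(796,128.94) ≈ 892.26

892 units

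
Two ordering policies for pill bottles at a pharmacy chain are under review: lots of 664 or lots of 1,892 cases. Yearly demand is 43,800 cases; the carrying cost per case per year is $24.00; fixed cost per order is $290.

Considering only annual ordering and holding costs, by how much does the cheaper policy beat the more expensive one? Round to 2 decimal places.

$2,320.01

For each Q, cost = (D/Q)·S + (Q/2)·H.
TC(664) = (43,800/664)×290 + (664/2)×24 = $27,097.52
TC(1,892) = (43,800/1,892)×290 + (1,892/2)×24 = $29,417.53
Lots of 664 are cheaper by $2,320.01.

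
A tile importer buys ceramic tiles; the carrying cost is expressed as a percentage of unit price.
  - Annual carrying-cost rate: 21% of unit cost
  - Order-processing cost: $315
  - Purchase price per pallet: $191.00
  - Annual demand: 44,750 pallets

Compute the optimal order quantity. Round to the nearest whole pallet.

838 pallets

H = i·C = 0.21 × $191 = $40.1100 per pallet-year
2DS/H = 2·44,750·315/40.11 = 702,879.58
EOQ = √702,879.58 ≈ 838.38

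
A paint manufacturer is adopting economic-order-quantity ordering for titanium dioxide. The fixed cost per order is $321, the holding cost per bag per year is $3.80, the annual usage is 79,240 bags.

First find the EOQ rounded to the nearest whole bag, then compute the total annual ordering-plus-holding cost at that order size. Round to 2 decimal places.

Optimal lot size Q* = (2 × 79,240 × $321 / $3.8)^½ ≈ 3,658.88 → Q = 3,659 bags
Annual ordering cost = (D/Q)·S = (79,240/3,659) × 321 = $6,951.64
Annual holding cost  = (Q/2)·H = (3,659/2) × 3.8 = $6,952.10
Total = $6,951.64 + $6,952.10 = $13,903.74

$13,903.74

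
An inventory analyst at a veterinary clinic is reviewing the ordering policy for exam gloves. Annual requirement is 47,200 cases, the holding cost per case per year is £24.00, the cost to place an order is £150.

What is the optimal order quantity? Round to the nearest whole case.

768 cases

Q* = √(2·D·S / H) = √(2·47,200·150 / 24) = √590,000.0 ≈ 768.11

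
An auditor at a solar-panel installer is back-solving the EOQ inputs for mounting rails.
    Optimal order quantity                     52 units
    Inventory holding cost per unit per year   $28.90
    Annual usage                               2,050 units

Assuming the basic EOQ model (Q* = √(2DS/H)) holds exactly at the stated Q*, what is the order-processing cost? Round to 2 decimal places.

$19.06

From Q* = √(2DS/H) ⇒ Q*² = 2DS/H.
S = Q²H / (2D) = 52² × 28.9 / (2 × 2,050) = 19.0599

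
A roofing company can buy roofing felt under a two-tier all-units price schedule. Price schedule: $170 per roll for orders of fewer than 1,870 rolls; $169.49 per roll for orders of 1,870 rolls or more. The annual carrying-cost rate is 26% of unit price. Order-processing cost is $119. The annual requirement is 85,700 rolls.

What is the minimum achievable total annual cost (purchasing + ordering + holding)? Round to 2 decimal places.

H₁ = 26%×$170 = $44.2000;  H₂ = 26%×$169.49 = $44.0674
EOQ₁ = √(2×85,700×119/44.2000) = 679.31  (< 1,870, feasible at tier 1)
EOQ₂ = √(2×85,700×119/44.0674) = 680.33  (< 1,870 → use Q = 1,870 at tier-2 price)
TC(tier 1 (EOQ₁), Q≈679.3) = $14,599,025.48
TC(tier 2, Q≈1,870.0) = $14,571,949.66
Minimum at tier 2: $14,571,949.66

$14,571,949.66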